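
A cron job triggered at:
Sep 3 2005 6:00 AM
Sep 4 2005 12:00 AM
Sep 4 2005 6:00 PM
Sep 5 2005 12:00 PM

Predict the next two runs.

Sep 6 2005 6:00 AM, Sep 7 2005 12:00 AM

Spacing: 18, 18, 18 h — constant 18 h.
Sep 5 2005 12:00 PM + 18 h = Sep 6 2005 6:00 AM.
Sep 6 2005 6:00 AM + 18 h = Sep 7 2005 12:00 AM.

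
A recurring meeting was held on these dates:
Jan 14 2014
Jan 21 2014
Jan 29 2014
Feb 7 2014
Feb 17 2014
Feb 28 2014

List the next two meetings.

The spacing grows by 1 each time: 7, 8, 9, 10, 11 days.
Next gap: 12 days. Feb 28 2014 + 12 days = Mar 12 2014.
Next gap: 13 days. Mar 12 2014 + 13 days = Mar 25 2014.

Mar 12 2014, Mar 25 2014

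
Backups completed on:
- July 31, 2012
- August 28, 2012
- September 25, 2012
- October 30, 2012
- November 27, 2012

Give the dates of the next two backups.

These are Tuesdays with 28, 28, 35, 28-day gaps.
Each is the final Tuesday of its month — July 31, 2012 is past the 28th, so '4th Tuesday' doesn't fit.
December 2012 ends with Tuesday December 25, 2012.
Last Tuesday of January 2013: January 29, 2013.

December 25, 2012; January 29, 2013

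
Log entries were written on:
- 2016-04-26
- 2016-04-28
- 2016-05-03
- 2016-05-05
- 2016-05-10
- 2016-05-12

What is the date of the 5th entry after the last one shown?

2016-05-31

The gap pattern 2, 5, 2, 5, 2 repeats every 2 events.
These are the Tuesdays and Thursdays of each week.
Next Tuesday: 2016-05-17.
Next Thursday: 2016-05-19.
The following Tuesday is 2016-05-24.
The following Thursday is 2016-05-26.
The following Tuesday is 2016-05-31.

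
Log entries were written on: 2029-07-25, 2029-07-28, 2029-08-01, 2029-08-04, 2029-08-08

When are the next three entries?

Every event lands on a Wednesday or Saturday (gaps cycle 3, 4, 3, 4).
So the schedule is: every Wednesday and Saturday.
Next Saturday: 2029-08-11.
The following Wednesday is 2029-08-15.
Next Saturday: 2029-08-18.

2029-08-11, 2029-08-15, 2029-08-18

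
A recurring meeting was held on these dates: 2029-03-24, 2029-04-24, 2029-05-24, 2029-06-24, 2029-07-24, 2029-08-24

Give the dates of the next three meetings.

2029-09-24, 2029-10-24, 2029-11-24

Gaps: 31, 30, 31, 30, 31 days — not constant. Every event is on the 24th of the month.
Pattern: the 24th of each month.
September 2029: 2029-09-24.
October 2029: 2029-10-24.
November 2029: 2029-11-24.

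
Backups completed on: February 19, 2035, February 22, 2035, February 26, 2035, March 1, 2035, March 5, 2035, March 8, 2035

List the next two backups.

March 12, 2035; March 15, 2035

Gaps: 3, 4, 3, 4, 3 days — not constant, but cyclic with period 2.
The events fall on every Monday and Thursday.
The following Monday is March 12, 2035.
The following Thursday is March 15, 2035.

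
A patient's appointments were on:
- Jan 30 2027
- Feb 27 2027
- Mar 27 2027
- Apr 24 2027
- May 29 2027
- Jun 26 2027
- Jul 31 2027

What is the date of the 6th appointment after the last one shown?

Jan 29 2028

All Saturdays; the gaps (28, 28, 28, 35, 28, 35) vary with month length.
This is the last Saturday of each month.
August 2027 ends with Saturday Aug 28 2027.
Last Saturday of September 2027: Sep 25 2027.
October 2027 ends with Saturday Oct 30 2027.
November 2027 ends with Saturday Nov 27 2027.
Last Saturday of December 2027: Dec 25 2027.
January 2028 ends with Saturday Jan 29 2028.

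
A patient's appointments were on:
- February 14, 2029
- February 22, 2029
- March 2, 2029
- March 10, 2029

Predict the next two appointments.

March 18, 2029; March 26, 2029

The spacing is 8, 8, 8 days — always 8 days.
March 10, 2029 + 8 days = March 18, 2029.
March 18, 2029 + 8 days = March 26, 2029.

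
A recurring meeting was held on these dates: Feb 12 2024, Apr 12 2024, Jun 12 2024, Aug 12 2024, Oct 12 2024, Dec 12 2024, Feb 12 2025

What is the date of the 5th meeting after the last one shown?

Dec 12 2025

The day-of-month is always 12 (60, 61, 61, 61, 61, 62 days between events).
So this recurs on the 12th of every 2 months.
April 2025: Apr 12 2025.
June 2025: Jun 12 2025.
August 2025: Aug 12 2025.
Next: October 2025 → Oct 12 2025.
Next: December 2025 → Dec 12 2025.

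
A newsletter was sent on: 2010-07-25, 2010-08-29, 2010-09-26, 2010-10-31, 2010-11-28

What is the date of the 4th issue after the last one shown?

2011-03-27

Every date is a Sunday; gaps 35, 28, 35, 28 days.
Each is the last Sunday of its month (at least one falls on the 29th or later, ruling out '4th Sunday').
Last Sunday of December 2010: 2010-12-26.
Last Sunday of January 2011: 2011-01-30.
Last Sunday of February 2011: 2011-02-27.
Last Sunday of March 2011: 2011-03-27.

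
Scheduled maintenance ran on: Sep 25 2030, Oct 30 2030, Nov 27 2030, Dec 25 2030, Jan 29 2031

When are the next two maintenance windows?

Feb 26 2031, Mar 26 2031

These are Wednesdays with 35, 28, 28, 35-day gaps.
Each is the final Wednesday of its month — Oct 30 2030 is past the 28th, so '4th Wednesday' doesn't fit.
Last Wednesday of February 2031: Feb 26 2031.
Last Wednesday of March 2031: Mar 26 2031.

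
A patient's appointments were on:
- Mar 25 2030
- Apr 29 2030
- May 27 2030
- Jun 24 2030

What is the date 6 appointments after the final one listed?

Dec 30 2030

These are Mondays with 35, 28, 28-day gaps.
Each is the final Monday of its month — Apr 29 2030 is past the 28th, so '4th Monday' doesn't fit.
July 2030 ends with Monday Jul 29 2030.
Last Monday of August 2030: Aug 26 2030.
September 2030 ends with Monday Sep 30 2030.
Last Monday of October 2030: Oct 28 2030.
November 2030 ends with Monday Nov 25 2030.
Last Monday of December 2030: Dec 30 2030.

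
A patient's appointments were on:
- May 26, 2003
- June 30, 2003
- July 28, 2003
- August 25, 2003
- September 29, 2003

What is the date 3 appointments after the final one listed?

December 29, 2003

These are Mondays with 35, 28, 28, 35-day gaps.
Each is the final Monday of its month — June 30, 2003 is past the 28th, so '4th Monday' doesn't fit.
October 2003 ends with Monday October 27, 2003.
November 2003 ends with Monday November 24, 2003.
December 2003 ends with Monday December 29, 2003.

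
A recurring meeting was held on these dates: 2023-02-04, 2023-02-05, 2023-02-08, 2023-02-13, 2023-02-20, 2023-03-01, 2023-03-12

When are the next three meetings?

Gaps: 1, 3, 5, 7, 9, 11 days — each gap is 2 larger than the previous one.
Next gap: 13 days. 2023-03-12 + 13 days = 2023-03-25.
Next gap: 15 days. 2023-03-25 + 15 days = 2023-04-09.
Next gap: 17 days. 2023-04-09 + 17 days = 2023-04-26.

2023-03-25, 2023-04-09, 2023-04-26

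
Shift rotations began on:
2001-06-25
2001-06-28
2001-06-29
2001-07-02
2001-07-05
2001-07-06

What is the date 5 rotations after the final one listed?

Gaps: 3, 1, 3, 3, 1 days — not constant, but cyclic with period 3.
The events fall on every Monday, Thursday and Friday.
Next Monday: 2001-07-09.
Next Thursday: 2001-07-12.
Next Friday: 2001-07-13.
The following Monday is 2001-07-16.
Next Thursday: 2001-07-19.

2001-07-19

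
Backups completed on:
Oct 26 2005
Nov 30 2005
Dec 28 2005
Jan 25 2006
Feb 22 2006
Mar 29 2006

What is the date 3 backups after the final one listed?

Jun 28 2006

Every date is a Wednesday; gaps 35, 28, 28, 28, 35 days.
Each is the last Wednesday of its month (at least one falls on the 29th or later, ruling out '4th Wednesday').
Last Wednesday of April 2006: Apr 26 2006.
Last Wednesday of May 2006: May 31 2006.
June 2006 ends with Wednesday Jun 28 2006.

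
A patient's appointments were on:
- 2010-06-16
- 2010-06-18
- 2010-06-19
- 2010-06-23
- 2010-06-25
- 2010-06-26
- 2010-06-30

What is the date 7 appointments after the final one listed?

Gaps: 2, 1, 4, 2, 1, 4 days — not constant, but cyclic with period 3.
The events fall on every Wednesday, Friday and Saturday.
Next Friday: 2010-07-02.
Next Saturday: 2010-07-03.
The following Wednesday is 2010-07-07.
The following Friday is 2010-07-09.
Next Saturday: 2010-07-10.
Next Wednesday: 2010-07-14.
Next Friday: 2010-07-16.

2010-07-16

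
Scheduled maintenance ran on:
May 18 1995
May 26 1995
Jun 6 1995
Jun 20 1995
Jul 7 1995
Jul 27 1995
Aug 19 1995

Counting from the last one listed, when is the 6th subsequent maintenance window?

Mar 7 1996

The spacing grows by 3 each time: 8, 11, 14, 17, 20, 23 days.
Next gap: 26 days. Aug 19 1995 + 26 days = Sep 14 1995.
Next gap: 29 days. Sep 14 1995 + 29 days = Oct 13 1995.
Next gap: 32 days. Oct 13 1995 + 32 days = Nov 14 1995.
Next gap: 35 days. Nov 14 1995 + 35 days = Dec 19 1995.
Next gap: 38 days. Dec 19 1995 + 38 days = Jan 26 1996.
Next gap: 41 days. Jan 26 1996 + 41 days = Mar 7 1996.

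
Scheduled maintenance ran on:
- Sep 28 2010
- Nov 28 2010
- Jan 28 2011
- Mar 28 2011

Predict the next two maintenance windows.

Each date is the 28th; the gaps (61, 61, 59) track the month lengths.
The rule is the 28th of every 2 months.
May 2011: May 28 2011.
Next: July 2011 → Jul 28 2011.

May 28 2011, Jul 28 2011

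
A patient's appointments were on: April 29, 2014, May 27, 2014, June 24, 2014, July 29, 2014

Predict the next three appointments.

August 26, 2014; September 30, 2014; October 28, 2014

These are Tuesdays with 28, 28, 35-day gaps.
Each is the final Tuesday of its month — April 29, 2014 is past the 28th, so '4th Tuesday' doesn't fit.
August 2014 ends with Tuesday August 26, 2014.
September 2014 ends with Tuesday September 30, 2014.
October 2014 ends with Tuesday October 28, 2014.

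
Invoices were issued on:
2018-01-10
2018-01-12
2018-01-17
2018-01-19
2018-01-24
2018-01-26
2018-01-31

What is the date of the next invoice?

2018-02-02

The gap pattern 2, 5, 2, 5, 2, 5 repeats every 2 events.
These are the Wednesdays and Fridays of each week.
Next Friday: 2018-02-02.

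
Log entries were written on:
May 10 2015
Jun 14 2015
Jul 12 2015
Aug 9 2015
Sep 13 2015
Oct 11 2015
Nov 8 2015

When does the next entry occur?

Dec 13 2015

All dates are Sundays, 35, 28, 28, 35, 28, 28 days apart.
Specifically, the 2nd Sunday of each month.
December 2015 — 2nd Sunday is Dec 13 2015.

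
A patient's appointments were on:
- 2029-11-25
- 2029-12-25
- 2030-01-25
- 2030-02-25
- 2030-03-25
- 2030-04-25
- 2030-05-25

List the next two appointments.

Gaps: 30, 31, 31, 28, 31, 30 days — not constant. Every event is on the 25th of the month.
Pattern: the 25th of each month.
June 2030: 2030-06-25.
July 2030: 2030-07-25.

2030-06-25, 2030-07-25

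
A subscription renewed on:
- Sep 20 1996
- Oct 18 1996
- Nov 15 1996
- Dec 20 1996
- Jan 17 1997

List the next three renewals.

Feb 21 1997, Mar 21 1997, Apr 18 1997

All dates are Fridays, 28, 28, 35, 28 days apart.
Specifically, the 3rd Friday of each month.
February 1997 — 3rd Friday is Feb 21 1997.
March 1997 — 3rd Friday is Mar 21 1997.
April 1997 — 3rd Friday is Apr 18 1997.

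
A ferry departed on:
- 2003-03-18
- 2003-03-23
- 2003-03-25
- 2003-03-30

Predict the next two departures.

2003-04-01, 2003-04-06

Every event lands on a Tuesday or Sunday (gaps cycle 5, 2, 5).
So the schedule is: every Tuesday and Sunday.
The following Tuesday is 2003-04-01.
The following Sunday is 2003-04-06.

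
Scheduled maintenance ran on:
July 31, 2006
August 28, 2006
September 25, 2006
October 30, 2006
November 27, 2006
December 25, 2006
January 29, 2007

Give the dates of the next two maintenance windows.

All Mondays; the gaps (28, 28, 35, 28, 28, 35) vary with month length.
This is the last Monday of each month.
February 2007 ends with Monday February 26, 2007.
March 2007 ends with Monday March 26, 2007.

February 26, 2007; March 26, 2007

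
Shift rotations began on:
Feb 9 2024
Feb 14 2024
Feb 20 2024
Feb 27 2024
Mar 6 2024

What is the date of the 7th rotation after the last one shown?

Intervals are 5, 6, 7, 8 days — an arithmetic progression with common difference 1.
Next gap: 9 days. Mar 6 2024 + 9 days = Mar 15 2024.
Next gap: 10 days. Mar 15 2024 + 10 days = Mar 25 2024.
Next gap: 11 days. Mar 25 2024 + 11 days = Apr 5 2024.
Next gap: 12 days. Apr 5 2024 + 12 days = Apr 17 2024.
Next gap: 13 days. Apr 17 2024 + 13 days = Apr 30 2024.
Next gap: 14 days. Apr 30 2024 + 14 days = May 14 2024.
Next gap: 15 days. May 14 2024 + 15 days = May 29 2024.

May 29 2024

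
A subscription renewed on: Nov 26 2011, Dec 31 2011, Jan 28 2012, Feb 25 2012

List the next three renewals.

All Saturdays; the gaps (35, 28, 28) vary with month length.
This is the last Saturday of each month.
Last Saturday of March 2012: Mar 31 2012.
April 2012 ends with Saturday Apr 28 2012.
May 2012 ends with Saturday May 26 2012.

Mar 31 2012, Apr 28 2012, May 26 2012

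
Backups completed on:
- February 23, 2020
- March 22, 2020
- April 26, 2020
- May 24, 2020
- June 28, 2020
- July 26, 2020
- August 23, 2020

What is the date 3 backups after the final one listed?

Gaps: 28, 35, 28, 35, 28, 28 days — a mix of 28 and 35. Every date is a Sunday.
Each is the 4th Sunday of its month.
4th Sunday of September 2020: September 27, 2020.
October 2020 — 4th Sunday is October 25, 2020.
November 2020 — 4th Sunday is November 22, 2020.

November 22, 2020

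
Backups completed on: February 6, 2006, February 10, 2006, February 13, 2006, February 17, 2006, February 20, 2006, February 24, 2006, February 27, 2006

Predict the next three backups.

March 3, 2006; March 6, 2006; March 10, 2006

The gap pattern 4, 3, 4, 3, 4, 3 repeats every 2 events.
These are the Mondays and Fridays of each week.
The following Friday is March 3, 2006.
The following Monday is March 6, 2006.
The following Friday is March 10, 2006.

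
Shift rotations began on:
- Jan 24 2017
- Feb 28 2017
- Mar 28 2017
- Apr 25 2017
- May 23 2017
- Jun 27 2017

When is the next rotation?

Jul 25 2017

Gaps: 35, 28, 28, 28, 35 days — a mix of 28 and 35. Every date is a Tuesday.
Each is the 4th Tuesday of its month.
4th Tuesday of July 2017: Jul 25 2017.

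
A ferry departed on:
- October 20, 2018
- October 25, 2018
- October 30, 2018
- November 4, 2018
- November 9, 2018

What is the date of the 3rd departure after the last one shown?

November 24, 2018

Every event comes 5 days after the last (5, 5, 5, 5).
November 9, 2018 + 5 days = November 14, 2018.
November 14, 2018 + 5 days = November 19, 2018.
November 19, 2018 + 5 days = November 24, 2018.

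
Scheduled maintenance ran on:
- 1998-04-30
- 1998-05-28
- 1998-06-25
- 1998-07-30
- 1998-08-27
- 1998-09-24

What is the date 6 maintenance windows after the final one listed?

All Thursdays; the gaps (28, 28, 35, 28, 28) vary with month length.
This is the last Thursday of each month.
Last Thursday of October 1998: 1998-10-29.
Last Thursday of November 1998: 1998-11-26.
December 1998 ends with Thursday 1998-12-31.
January 1999 ends with Thursday 1999-01-28.
February 1999 ends with Thursday 1999-02-25.
March 1999 ends with Thursday 1999-03-25.

1999-03-25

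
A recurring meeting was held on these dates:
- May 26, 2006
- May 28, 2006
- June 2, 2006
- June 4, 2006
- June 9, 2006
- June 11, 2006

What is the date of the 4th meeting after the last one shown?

June 25, 2006

Every event lands on a Friday or Sunday (gaps cycle 2, 5, 2, 5, 2).
So the schedule is: every Friday and Sunday.
Next Friday: June 16, 2006.
Next Sunday: June 18, 2006.
Next Friday: June 23, 2006.
The following Sunday is June 25, 2006.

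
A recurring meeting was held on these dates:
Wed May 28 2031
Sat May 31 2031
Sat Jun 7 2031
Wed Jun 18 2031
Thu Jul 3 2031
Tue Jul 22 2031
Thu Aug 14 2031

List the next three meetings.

Intervals are 3, 7, 11, 15, 19, 23 days — an arithmetic progression with common difference 4.
Next gap: 27 days. Thu Aug 14 2031 + 27 days = Wed Sep 10 2031.
Next gap: 31 days. Wed Sep 10 2031 + 31 days = Sat Oct 11 2031.
Next gap: 35 days. Sat Oct 11 2031 + 35 days = Sat Nov 15 2031.

Wed Sep 10 2031, Sat Oct 11 2031, Sat Nov 15 2031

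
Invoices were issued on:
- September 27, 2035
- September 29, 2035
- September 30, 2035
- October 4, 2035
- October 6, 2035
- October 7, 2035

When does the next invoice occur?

Gaps: 2, 1, 4, 2, 1 days — not constant, but cyclic with period 3.
The events fall on every Thursday, Saturday and Sunday.
Next Thursday: October 11, 2035.

October 11, 2035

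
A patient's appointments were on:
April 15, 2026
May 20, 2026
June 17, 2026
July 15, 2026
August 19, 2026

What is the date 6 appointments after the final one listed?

All dates are Wednesdays, 35, 28, 28, 35 days apart.
Specifically, the 3rd Wednesday of each month.
September 2026 — 3rd Wednesday is September 16, 2026.
3rd Wednesday of October 2026: October 21, 2026.
November 2026 — 3rd Wednesday is November 18, 2026.
3rd Wednesday of December 2026: December 16, 2026.
3rd Wednesday of January 2027: January 20, 2027.
3rd Wednesday of February 2027: February 17, 2027.

February 17, 2027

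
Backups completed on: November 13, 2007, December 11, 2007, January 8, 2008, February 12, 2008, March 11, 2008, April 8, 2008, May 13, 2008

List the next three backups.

June 10, 2008; July 8, 2008; August 12, 2008

These are Tuesdays at 28- or 35-day spacing (28, 28, 35, 28, 28, 35).
The pattern: 2nd Tuesday of the month.
June 2008 — 2nd Tuesday is June 10, 2008.
July 2008 — 2nd Tuesday is July 8, 2008.
2nd Tuesday of August 2008: August 12, 2008.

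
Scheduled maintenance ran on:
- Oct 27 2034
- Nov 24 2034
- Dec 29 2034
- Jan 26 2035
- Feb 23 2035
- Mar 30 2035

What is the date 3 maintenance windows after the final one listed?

Jun 29 2035

Every date is a Friday; gaps 28, 35, 28, 28, 35 days.
Each is the last Friday of its month (at least one falls on the 29th or later, ruling out '4th Friday').
Last Friday of April 2035: Apr 27 2035.
Last Friday of May 2035: May 25 2035.
June 2035 ends with Friday Jun 29 2035.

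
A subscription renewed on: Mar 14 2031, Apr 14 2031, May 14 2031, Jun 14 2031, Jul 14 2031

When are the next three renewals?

Aug 14 2031, Sep 14 2031, Oct 14 2031

The day-of-month is always 14 (31, 30, 31, 30 days between events).
So this recurs on the 14th of each month.
Next: August 2031 → Aug 14 2031.
September 2031: Sep 14 2031.
October 2031: Oct 14 2031.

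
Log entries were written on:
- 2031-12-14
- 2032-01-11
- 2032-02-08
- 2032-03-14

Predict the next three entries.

2032-04-11, 2032-05-09, 2032-06-13

All dates are Sundays, 28, 28, 35 days apart.
Specifically, the 2nd Sunday of each month.
2nd Sunday of April 2032: 2032-04-11.
May 2032 — 2nd Sunday is 2032-05-09.
2nd Sunday of June 2032: 2032-06-13.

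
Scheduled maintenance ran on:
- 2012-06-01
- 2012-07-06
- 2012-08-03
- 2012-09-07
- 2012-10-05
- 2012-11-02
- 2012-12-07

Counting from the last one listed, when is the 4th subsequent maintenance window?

2013-04-05

All dates are Fridays, 35, 28, 35, 28, 28, 35 days apart.
Specifically, the 1st Friday of each month.
January 2013 — 1st Friday is 2013-01-04.
1st Friday of February 2013: 2013-02-01.
March 2013 — 1st Friday is 2013-03-01.
April 2013 — 1st Friday is 2013-04-05.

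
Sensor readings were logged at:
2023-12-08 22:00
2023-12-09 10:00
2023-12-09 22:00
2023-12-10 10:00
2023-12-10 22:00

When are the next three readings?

2023-12-11 10:00, 2023-12-11 22:00, 2023-12-12 10:00

Gaps: 12, 12, 12, 12 hours — each event is 12 hours after the previous one.
2023-12-10 22:00 + 12 h = 2023-12-11 10:00.
2023-12-11 10:00 + 12 h = 2023-12-11 22:00.
2023-12-11 22:00 + 12 h = 2023-12-12 10:00.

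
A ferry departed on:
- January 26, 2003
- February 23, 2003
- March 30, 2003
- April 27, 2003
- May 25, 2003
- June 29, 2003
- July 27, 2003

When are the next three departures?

These are Sundays with 28, 35, 28, 28, 35, 28-day gaps.
Each is the final Sunday of its month — March 30, 2003 is past the 28th, so '4th Sunday' doesn't fit.
Last Sunday of August 2003: August 31, 2003.
September 2003 ends with Sunday September 28, 2003.
Last Sunday of October 2003: October 26, 2003.

August 31, 2003; September 28, 2003; October 26, 2003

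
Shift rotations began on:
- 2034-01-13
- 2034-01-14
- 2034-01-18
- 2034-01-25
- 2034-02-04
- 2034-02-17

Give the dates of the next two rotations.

Gaps: 1, 4, 7, 10, 13 days — each gap is 3 larger than the previous one.
Next gap: 16 days. 2034-02-17 + 16 days = 2034-03-05.
Next gap: 19 days. 2034-03-05 + 19 days = 2034-03-24.

2034-03-05, 2034-03-24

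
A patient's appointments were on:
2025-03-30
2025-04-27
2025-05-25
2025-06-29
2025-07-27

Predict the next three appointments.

2025-08-31, 2025-09-28, 2025-10-26

These are Sundays with 28, 28, 35, 28-day gaps.
Each is the final Sunday of its month — 2025-03-30 is past the 28th, so '4th Sunday' doesn't fit.
Last Sunday of August 2025: 2025-08-31.
Last Sunday of September 2025: 2025-09-28.
October 2025 ends with Sunday 2025-10-26.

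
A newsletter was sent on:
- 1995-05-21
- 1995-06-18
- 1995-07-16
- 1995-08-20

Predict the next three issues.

These are Sundays at 28- or 35-day spacing (28, 28, 35).
The pattern: 3rd Sunday of the month.
September 1995 — 3rd Sunday is 1995-09-17.
3rd Sunday of October 1995: 1995-10-15.
3rd Sunday of November 1995: 1995-11-19.

1995-09-17, 1995-10-15, 1995-11-19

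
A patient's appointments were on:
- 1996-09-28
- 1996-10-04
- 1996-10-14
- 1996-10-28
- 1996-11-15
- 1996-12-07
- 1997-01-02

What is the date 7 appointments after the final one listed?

1997-10-23

Intervals are 6, 10, 14, 18, 22, 26 days — an arithmetic progression with common difference 4.
Next gap: 30 days. 1997-01-02 + 30 days = 1997-02-01.
Next gap: 34 days. 1997-02-01 + 34 days = 1997-03-07.
Next gap: 38 days. 1997-03-07 + 38 days = 1997-04-14.
Next gap: 42 days. 1997-04-14 + 42 days = 1997-05-26.
Next gap: 46 days. 1997-05-26 + 46 days = 1997-07-11.
Next gap: 50 days. 1997-07-11 + 50 days = 1997-08-30.
Next gap: 54 days. 1997-08-30 + 54 days = 1997-10-23.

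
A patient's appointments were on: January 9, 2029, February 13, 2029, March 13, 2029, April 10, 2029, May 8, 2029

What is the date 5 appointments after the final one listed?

Gaps: 35, 28, 28, 28 days — a mix of 28 and 35. Every date is a Tuesday.
Each is the 2nd Tuesday of its month.
June 2029 — 2nd Tuesday is June 12, 2029.
July 2029 — 2nd Tuesday is July 10, 2029.
2nd Tuesday of August 2029: August 14, 2029.
September 2029 — 2nd Tuesday is September 11, 2029.
October 2029 — 2nd Tuesday is October 9, 2029.

October 9, 2029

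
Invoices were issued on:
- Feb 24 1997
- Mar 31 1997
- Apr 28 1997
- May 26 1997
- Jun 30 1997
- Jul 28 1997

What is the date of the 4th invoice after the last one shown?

Nov 24 1997

These are Mondays with 35, 28, 28, 35, 28-day gaps.
Each is the final Monday of its month — Mar 31 1997 is past the 28th, so '4th Monday' doesn't fit.
August 1997 ends with Monday Aug 25 1997.
Last Monday of September 1997: Sep 29 1997.
October 1997 ends with Monday Oct 27 1997.
Last Monday of November 1997: Nov 24 1997.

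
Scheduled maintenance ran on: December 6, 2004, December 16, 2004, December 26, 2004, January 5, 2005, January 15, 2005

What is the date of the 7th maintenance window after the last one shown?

Every event comes 10 days after the last (10, 10, 10, 10).
January 15, 2005 + 10 days = January 25, 2005.
January 25, 2005 + 10 days = February 4, 2005.
February 4, 2005 + 10 days = February 14, 2005.
February 14, 2005 + 10 days = February 24, 2005.
February 24, 2005 + 10 days = March 6, 2005.
March 6, 2005 + 10 days = March 16, 2005.
March 16, 2005 + 10 days = March 26, 2005.

March 26, 2005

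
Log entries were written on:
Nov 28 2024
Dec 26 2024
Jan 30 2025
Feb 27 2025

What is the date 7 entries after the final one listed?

Sep 25 2025

These are Thursdays with 28, 35, 28-day gaps.
Each is the final Thursday of its month — Jan 30 2025 is past the 28th, so '4th Thursday' doesn't fit.
Last Thursday of March 2025: Mar 27 2025.
Last Thursday of April 2025: Apr 24 2025.
May 2025 ends with Thursday May 29 2025.
June 2025 ends with Thursday Jun 26 2025.
July 2025 ends with Thursday Jul 31 2025.
Last Thursday of August 2025: Aug 28 2025.
Last Thursday of September 2025: Sep 25 2025.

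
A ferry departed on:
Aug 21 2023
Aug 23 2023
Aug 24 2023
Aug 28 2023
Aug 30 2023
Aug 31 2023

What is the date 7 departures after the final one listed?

Gaps: 2, 1, 4, 2, 1 days — not constant, but cyclic with period 3.
The events fall on every Monday, Wednesday and Thursday.
Next Monday: Sep 4 2023.
Next Wednesday: Sep 6 2023.
The following Thursday is Sep 7 2023.
The following Monday is Sep 11 2023.
Next Wednesday: Sep 13 2023.
Next Thursday: Sep 14 2023.
Next Monday: Sep 18 2023.

Sep 18 2023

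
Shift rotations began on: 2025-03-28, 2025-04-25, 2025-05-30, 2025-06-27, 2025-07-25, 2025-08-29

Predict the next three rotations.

2025-09-26, 2025-10-31, 2025-11-28

All Fridays; the gaps (28, 35, 28, 28, 35) vary with month length.
This is the last Friday of each month.
Last Friday of September 2025: 2025-09-26.
October 2025 ends with Friday 2025-10-31.
Last Friday of November 2025: 2025-11-28.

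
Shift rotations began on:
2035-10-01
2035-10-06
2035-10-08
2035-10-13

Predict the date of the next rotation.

2035-10-15

Gaps: 5, 2, 5 days — not constant, but cyclic with period 2.
The events fall on every Monday and Saturday.
The following Monday is 2035-10-15.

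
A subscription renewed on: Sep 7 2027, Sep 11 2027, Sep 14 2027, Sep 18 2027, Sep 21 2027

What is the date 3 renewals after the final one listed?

Gaps: 4, 3, 4, 3 days — not constant, but cyclic with period 2.
The events fall on every Tuesday and Saturday.
The following Saturday is Sep 25 2027.
Next Tuesday: Sep 28 2027.
Next Saturday: Oct 2 2027.

Oct 2 2027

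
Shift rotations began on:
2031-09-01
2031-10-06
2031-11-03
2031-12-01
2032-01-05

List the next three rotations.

2032-02-02, 2032-03-01, 2032-04-05

All dates are Mondays, 35, 28, 28, 35 days apart.
Specifically, the 1st Monday of each month.
1st Monday of February 2032: 2032-02-02.
1st Monday of March 2032: 2032-03-01.
1st Monday of April 2032: 2032-04-05.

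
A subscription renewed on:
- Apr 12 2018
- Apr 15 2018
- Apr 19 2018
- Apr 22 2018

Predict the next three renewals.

Gaps: 3, 4, 3 days — not constant, but cyclic with period 2.
The events fall on every Thursday and Sunday.
The following Thursday is Apr 26 2018.
Next Sunday: Apr 29 2018.
The following Thursday is May 3 2018.

Apr 26 2018, Apr 29 2018, May 3 2018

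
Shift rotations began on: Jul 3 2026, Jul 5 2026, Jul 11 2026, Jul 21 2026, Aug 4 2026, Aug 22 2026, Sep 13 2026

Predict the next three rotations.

The spacing grows by 4 each time: 2, 6, 10, 14, 18, 22 days.
Next gap: 26 days. Sep 13 2026 + 26 days = Oct 9 2026.
Next gap: 30 days. Oct 9 2026 + 30 days = Nov 8 2026.
Next gap: 34 days. Nov 8 2026 + 34 days = Dec 12 2026.

Oct 9 2026, Nov 8 2026, Dec 12 2026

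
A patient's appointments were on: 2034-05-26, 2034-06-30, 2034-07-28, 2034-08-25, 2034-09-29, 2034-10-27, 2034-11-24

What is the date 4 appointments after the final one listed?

These are Fridays with 35, 28, 28, 35, 28, 28-day gaps.
Each is the final Friday of its month — 2034-06-30 is past the 28th, so '4th Friday' doesn't fit.
Last Friday of December 2034: 2034-12-29.
January 2035 ends with Friday 2035-01-26.
Last Friday of February 2035: 2035-02-23.
Last Friday of March 2035: 2035-03-30.

2035-03-30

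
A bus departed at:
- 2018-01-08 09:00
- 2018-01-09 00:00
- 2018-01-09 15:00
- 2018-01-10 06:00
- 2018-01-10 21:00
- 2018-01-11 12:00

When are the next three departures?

2018-01-12 03:00, 2018-01-12 18:00, 2018-01-13 09:00

Gaps: 15, 15, 15, 15, 15 hours — each event is 15 hours after the previous one.
2018-01-11 12:00 + 15 h = 2018-01-12 03:00.
2018-01-12 03:00 + 15 h = 2018-01-12 18:00.
2018-01-12 18:00 + 15 h = 2018-01-13 09:00.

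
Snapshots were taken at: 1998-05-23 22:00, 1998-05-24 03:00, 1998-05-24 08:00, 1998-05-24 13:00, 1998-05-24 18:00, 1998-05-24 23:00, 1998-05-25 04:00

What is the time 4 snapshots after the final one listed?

1998-05-26 00:00

The interval is a steady 5 hours (5, 5, 5, 5, 5, 5).
1998-05-25 04:00 + 5 h = 1998-05-25 09:00.
1998-05-25 09:00 + 5 h = 1998-05-25 14:00.
1998-05-25 14:00 + 5 h = 1998-05-25 19:00.
1998-05-25 19:00 + 5 h = 1998-05-26 00:00.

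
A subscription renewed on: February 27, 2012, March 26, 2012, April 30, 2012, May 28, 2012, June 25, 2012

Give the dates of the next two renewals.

July 30, 2012; August 27, 2012

All Mondays; the gaps (28, 35, 28, 28) vary with month length.
This is the last Monday of each month.
Last Monday of July 2012: July 30, 2012.
August 2012 ends with Monday August 27, 2012.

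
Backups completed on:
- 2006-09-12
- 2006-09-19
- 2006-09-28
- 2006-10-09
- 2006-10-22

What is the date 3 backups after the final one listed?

Gaps: 7, 9, 11, 13 days — each gap is 2 larger than the previous one.
Next gap: 15 days. 2006-10-22 + 15 days = 2006-11-06.
Next gap: 17 days. 2006-11-06 + 17 days = 2006-11-23.
Next gap: 19 days. 2006-11-23 + 19 days = 2006-12-12.

2006-12-12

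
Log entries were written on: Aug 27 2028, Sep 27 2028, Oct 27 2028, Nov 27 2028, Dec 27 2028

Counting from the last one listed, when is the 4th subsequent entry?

Apr 27 2029

Gaps: 31, 30, 31, 30 days — not constant. Every event is on the 27th of the month.
Pattern: the 27th of each month.
January 2029: Jan 27 2029.
February 2029: Feb 27 2029.
Next: March 2029 → Mar 27 2029.
Next: April 2029 → Apr 27 2029.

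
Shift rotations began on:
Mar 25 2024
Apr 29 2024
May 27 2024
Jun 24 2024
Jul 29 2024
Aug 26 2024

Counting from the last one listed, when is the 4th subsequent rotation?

All Mondays; the gaps (35, 28, 28, 35, 28) vary with month length.
This is the last Monday of each month.
Last Monday of September 2024: Sep 30 2024.
Last Monday of October 2024: Oct 28 2024.
Last Monday of November 2024: Nov 25 2024.
Last Monday of December 2024: Dec 30 2024.

Dec 30 2024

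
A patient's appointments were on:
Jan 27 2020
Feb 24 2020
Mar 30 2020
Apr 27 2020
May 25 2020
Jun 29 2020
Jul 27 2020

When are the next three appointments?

All Mondays; the gaps (28, 35, 28, 28, 35, 28) vary with month length.
This is the last Monday of each month.
August 2020 ends with Monday Aug 31 2020.
September 2020 ends with Monday Sep 28 2020.
October 2020 ends with Monday Oct 26 2020.

Aug 31 2020, Sep 28 2020, Oct 26 2020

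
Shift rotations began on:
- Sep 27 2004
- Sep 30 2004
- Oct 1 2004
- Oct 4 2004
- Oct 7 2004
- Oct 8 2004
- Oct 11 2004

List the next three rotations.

The gap pattern 3, 1, 3, 3, 1, 3 repeats every 3 events.
These are the Mondays, Thursdays and Fridays of each week.
The following Thursday is Oct 14 2004.
The following Friday is Oct 15 2004.
Next Monday: Oct 18 2004.

Oct 14 2004, Oct 15 2004, Oct 18 2004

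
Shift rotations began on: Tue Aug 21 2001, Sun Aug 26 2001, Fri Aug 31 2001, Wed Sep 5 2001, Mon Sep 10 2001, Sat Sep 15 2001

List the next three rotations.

Every event comes 5 days after the last (5, 5, 5, 5, 5).
Sat Sep 15 2001 + 5 days = Thu Sep 20 2001.
Thu Sep 20 2001 + 5 days = Tue Sep 25 2001.
Tue Sep 25 2001 + 5 days = Sun Sep 30 2001.

Thu Sep 20 2001, Tue Sep 25 2001, Sun Sep 30 2001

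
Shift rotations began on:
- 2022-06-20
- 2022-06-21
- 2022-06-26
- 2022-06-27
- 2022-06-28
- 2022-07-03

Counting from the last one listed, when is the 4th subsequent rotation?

The gap pattern 1, 5, 1, 1, 5 repeats every 3 events.
These are the Mondays, Tuesdays and Sundays of each week.
Next Monday: 2022-07-04.
Next Tuesday: 2022-07-05.
Next Sunday: 2022-07-10.
The following Monday is 2022-07-11.

2022-07-11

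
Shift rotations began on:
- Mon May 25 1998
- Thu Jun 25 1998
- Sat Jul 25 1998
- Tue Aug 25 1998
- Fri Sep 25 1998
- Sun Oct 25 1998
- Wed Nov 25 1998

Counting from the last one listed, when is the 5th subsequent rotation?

Sun Apr 25 1999

Each date is the 25th; the gaps (31, 30, 31, 31, 30, 31) track the month lengths.
The rule is the 25th of each month.
Next: December 1998 → Fri Dec 25 1998.
Next: January 1999 → Mon Jan 25 1999.
Next: February 1999 → Thu Feb 25 1999.
Next: March 1999 → Thu Mar 25 1999.
April 1999: Sun Apr 25 1999.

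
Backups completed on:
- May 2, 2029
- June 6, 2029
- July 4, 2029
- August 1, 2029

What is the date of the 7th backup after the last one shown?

March 6, 2030

Gaps: 35, 28, 28 days — a mix of 28 and 35. Every date is a Wednesday.
Each is the 1st Wednesday of its month.
1st Wednesday of September 2029: September 5, 2029.
1st Wednesday of October 2029: October 3, 2029.
November 2029 — 1st Wednesday is November 7, 2029.
December 2029 — 1st Wednesday is December 5, 2029.
1st Wednesday of January 2030: January 2, 2030.
1st Wednesday of February 2030: February 6, 2030.
1st Wednesday of March 2030: March 6, 2030.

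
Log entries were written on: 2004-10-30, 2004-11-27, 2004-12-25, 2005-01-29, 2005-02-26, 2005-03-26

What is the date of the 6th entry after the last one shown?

Every date is a Saturday; gaps 28, 28, 35, 28, 28 days.
Each is the last Saturday of its month (at least one falls on the 29th or later, ruling out '4th Saturday').
April 2005 ends with Saturday 2005-04-30.
Last Saturday of May 2005: 2005-05-28.
Last Saturday of June 2005: 2005-06-25.
July 2005 ends with Saturday 2005-07-30.
August 2005 ends with Saturday 2005-08-27.
Last Saturday of September 2005: 2005-09-24.

2005-09-24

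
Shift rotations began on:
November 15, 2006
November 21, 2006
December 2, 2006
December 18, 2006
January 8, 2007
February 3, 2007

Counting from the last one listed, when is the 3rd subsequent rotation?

The spacing grows by 5 each time: 6, 11, 16, 21, 26 days.
Next gap: 31 days. February 3, 2007 + 31 days = March 6, 2007.
Next gap: 36 days. March 6, 2007 + 36 days = April 11, 2007.
Next gap: 41 days. April 11, 2007 + 41 days = May 22, 2007.

May 22, 2007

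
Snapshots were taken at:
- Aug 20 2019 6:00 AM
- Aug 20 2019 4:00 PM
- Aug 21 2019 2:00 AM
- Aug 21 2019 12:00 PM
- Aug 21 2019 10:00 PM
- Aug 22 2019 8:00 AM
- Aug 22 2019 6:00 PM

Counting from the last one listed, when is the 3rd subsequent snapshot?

Spacing: 10, 10, 10, 10, 10, 10 h — constant 10 h.
Aug 22 2019 6:00 PM + 10 h = Aug 23 2019 4:00 AM.
Aug 23 2019 4:00 AM + 10 h = Aug 23 2019 2:00 PM.
Aug 23 2019 2:00 PM + 10 h = Aug 24 2019 12:00 AM.

Aug 24 2019 12:00 AM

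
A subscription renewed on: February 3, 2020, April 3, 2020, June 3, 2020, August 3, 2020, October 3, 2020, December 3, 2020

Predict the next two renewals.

February 3, 2021; April 3, 2021

Each date is the 3rd; the gaps (60, 61, 61, 61, 61) track the month lengths.
The rule is the 3rd of every 2 months.
February 2021: February 3, 2021.
April 2021: April 3, 2021.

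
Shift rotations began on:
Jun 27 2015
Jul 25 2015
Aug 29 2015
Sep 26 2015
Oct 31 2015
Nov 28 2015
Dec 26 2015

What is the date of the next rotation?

Jan 30 2016

All Saturdays; the gaps (28, 35, 28, 35, 28, 28) vary with month length.
This is the last Saturday of each month.
Last Saturday of January 2016: Jan 30 2016.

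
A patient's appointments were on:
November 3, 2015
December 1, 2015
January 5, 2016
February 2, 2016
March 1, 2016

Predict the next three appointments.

April 5, 2016; May 3, 2016; June 7, 2016

These are Tuesdays at 28- or 35-day spacing (28, 35, 28, 28).
The pattern: 1st Tuesday of the month.
1st Tuesday of April 2016: April 5, 2016.
1st Tuesday of May 2016: May 3, 2016.
June 2016 — 1st Tuesday is June 7, 2016.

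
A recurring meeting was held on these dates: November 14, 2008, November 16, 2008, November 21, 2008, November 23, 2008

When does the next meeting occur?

Gaps: 2, 5, 2 days — not constant, but cyclic with period 2.
The events fall on every Friday and Sunday.
The following Friday is November 28, 2008.

November 28, 2008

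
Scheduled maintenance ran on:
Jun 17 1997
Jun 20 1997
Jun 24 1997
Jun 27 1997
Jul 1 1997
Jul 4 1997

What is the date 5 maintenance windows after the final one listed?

Every event lands on a Tuesday or Friday (gaps cycle 3, 4, 3, 4, 3).
So the schedule is: every Tuesday and Friday.
Next Tuesday: Jul 8 1997.
Next Friday: Jul 11 1997.
Next Tuesday: Jul 15 1997.
The following Friday is Jul 18 1997.
Next Tuesday: Jul 22 1997.

Jul 22 1997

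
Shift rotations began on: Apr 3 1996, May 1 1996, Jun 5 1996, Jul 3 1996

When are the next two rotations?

Aug 7 1996, Sep 4 1996

These are Wednesdays at 28- or 35-day spacing (28, 35, 28).
The pattern: 1st Wednesday of the month.
1st Wednesday of August 1996: Aug 7 1996.
September 1996 — 1st Wednesday is Sep 4 1996.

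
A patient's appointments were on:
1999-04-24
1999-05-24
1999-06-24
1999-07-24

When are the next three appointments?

1999-08-24, 1999-09-24, 1999-10-24

The day-of-month is always 24 (30, 31, 30 days between events).
So this recurs on the 24th of each month.
Next: August 1999 → 1999-08-24.
September 1999: 1999-09-24.
October 1999: 1999-10-24.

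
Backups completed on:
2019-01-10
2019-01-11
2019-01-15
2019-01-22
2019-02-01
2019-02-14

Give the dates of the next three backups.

Gaps: 1, 4, 7, 10, 13 days — each gap is 3 larger than the previous one.
Next gap: 16 days. 2019-02-14 + 16 days = 2019-03-02.
Next gap: 19 days. 2019-03-02 + 19 days = 2019-03-21.
Next gap: 22 days. 2019-03-21 + 22 days = 2019-04-12.

2019-03-02, 2019-03-21, 2019-04-12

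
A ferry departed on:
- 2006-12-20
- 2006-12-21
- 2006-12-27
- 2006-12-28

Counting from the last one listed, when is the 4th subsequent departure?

2007-01-11

The gap pattern 1, 6, 1 repeats every 2 events.
These are the Wednesdays and Thursdays of each week.
Next Wednesday: 2007-01-03.
Next Thursday: 2007-01-04.
Next Wednesday: 2007-01-10.
Next Thursday: 2007-01-11.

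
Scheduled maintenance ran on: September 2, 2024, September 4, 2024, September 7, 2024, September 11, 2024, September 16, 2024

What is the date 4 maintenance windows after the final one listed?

The spacing grows by 1 each time: 2, 3, 4, 5 days.
Next gap: 6 days. September 16, 2024 + 6 days = September 22, 2024.
Next gap: 7 days. September 22, 2024 + 7 days = September 29, 2024.
Next gap: 8 days. September 29, 2024 + 8 days = October 7, 2024.
Next gap: 9 days. October 7, 2024 + 9 days = October 16, 2024.

October 16, 2024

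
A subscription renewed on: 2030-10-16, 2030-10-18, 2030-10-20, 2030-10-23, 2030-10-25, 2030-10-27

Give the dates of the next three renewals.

Gaps: 2, 2, 3, 2, 2 days — not constant, but cyclic with period 3.
The events fall on every Wednesday, Friday and Sunday.
The following Wednesday is 2030-10-30.
The following Friday is 2030-11-01.
Next Sunday: 2030-11-03.

2030-10-30, 2030-11-01, 2030-11-03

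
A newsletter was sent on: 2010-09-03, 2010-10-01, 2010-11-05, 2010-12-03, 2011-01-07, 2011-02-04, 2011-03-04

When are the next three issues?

Gaps: 28, 35, 28, 35, 28, 28 days — a mix of 28 and 35. Every date is a Friday.
Each is the 1st Friday of its month.
April 2011 — 1st Friday is 2011-04-01.
1st Friday of May 2011: 2011-05-06.
1st Friday of June 2011: 2011-06-03.

2011-04-01, 2011-05-06, 2011-06-03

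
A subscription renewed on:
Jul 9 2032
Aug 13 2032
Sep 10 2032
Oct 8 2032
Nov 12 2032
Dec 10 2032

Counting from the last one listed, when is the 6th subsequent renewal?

Jun 10 2033

Gaps: 35, 28, 28, 35, 28 days — a mix of 28 and 35. Every date is a Friday.
Each is the 2nd Friday of its month.
January 2033 — 2nd Friday is Jan 14 2033.
2nd Friday of February 2033: Feb 11 2033.
March 2033 — 2nd Friday is Mar 11 2033.
April 2033 — 2nd Friday is Apr 8 2033.
2nd Friday of May 2033: May 13 2033.
2nd Friday of June 2033: Jun 10 2033.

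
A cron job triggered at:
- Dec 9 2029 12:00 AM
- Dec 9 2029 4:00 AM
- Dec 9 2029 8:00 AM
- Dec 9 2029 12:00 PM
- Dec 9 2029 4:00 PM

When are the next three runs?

Spacing: 4, 4, 4, 4 h — constant 4 h.
Dec 9 2029 4:00 PM + 4 h = Dec 9 2029 8:00 PM.
Dec 9 2029 8:00 PM + 4 h = Dec 10 2029 12:00 AM.
Dec 10 2029 12:00 AM + 4 h = Dec 10 2029 4:00 AM.

Dec 9 2029 8:00 PM, Dec 10 2029 12:00 AM, Dec 10 2029 4:00 AM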